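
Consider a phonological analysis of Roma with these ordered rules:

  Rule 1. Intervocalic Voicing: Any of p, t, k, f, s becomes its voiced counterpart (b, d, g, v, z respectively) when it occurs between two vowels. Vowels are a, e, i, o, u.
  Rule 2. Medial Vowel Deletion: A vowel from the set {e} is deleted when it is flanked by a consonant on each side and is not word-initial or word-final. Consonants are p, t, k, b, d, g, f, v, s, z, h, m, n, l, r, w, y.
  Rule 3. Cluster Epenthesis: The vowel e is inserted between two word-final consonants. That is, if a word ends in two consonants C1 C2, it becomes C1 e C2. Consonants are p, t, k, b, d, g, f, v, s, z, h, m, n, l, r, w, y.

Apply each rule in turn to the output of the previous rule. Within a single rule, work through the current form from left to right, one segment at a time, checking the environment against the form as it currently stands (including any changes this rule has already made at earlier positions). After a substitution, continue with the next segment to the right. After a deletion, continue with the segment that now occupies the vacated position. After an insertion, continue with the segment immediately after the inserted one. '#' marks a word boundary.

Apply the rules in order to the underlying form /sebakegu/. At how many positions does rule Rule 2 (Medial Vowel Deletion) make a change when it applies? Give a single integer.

2

Rule 1 Intervocalic Voicing: [sebakegu] → [sebagegu]
Rule 2 Medial Vowel Deletion: [sebagegu] → [sbaggu]
Rule 3 Cluster Epenthesis: no change — [sbaggu]
Rule Rule 2 changed 2 position(s).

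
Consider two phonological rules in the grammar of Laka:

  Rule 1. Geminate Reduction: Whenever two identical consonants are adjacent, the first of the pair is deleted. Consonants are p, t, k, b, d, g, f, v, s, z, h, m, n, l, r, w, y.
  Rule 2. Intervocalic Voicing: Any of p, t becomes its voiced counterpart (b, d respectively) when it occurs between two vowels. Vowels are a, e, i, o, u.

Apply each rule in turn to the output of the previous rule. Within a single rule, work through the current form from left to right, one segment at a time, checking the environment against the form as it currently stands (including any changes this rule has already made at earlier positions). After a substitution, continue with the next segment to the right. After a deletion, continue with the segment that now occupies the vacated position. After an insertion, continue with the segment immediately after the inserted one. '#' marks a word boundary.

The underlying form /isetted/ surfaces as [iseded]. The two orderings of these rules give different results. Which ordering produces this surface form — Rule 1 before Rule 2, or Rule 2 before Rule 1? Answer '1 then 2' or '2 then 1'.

1 then 2

Order 1 then 2:
  1 Geminate Reduction: [isetted] → [iseted]
  2 Intervocalic Voicing: [iseted] → [iseded]
  result: [iseded]
Order 2 then 1:
  2 Intervocalic Voicing: no change — [isetted]
  1 Geminate Reduction: [isetted] → [iseted]
  result: [iseted]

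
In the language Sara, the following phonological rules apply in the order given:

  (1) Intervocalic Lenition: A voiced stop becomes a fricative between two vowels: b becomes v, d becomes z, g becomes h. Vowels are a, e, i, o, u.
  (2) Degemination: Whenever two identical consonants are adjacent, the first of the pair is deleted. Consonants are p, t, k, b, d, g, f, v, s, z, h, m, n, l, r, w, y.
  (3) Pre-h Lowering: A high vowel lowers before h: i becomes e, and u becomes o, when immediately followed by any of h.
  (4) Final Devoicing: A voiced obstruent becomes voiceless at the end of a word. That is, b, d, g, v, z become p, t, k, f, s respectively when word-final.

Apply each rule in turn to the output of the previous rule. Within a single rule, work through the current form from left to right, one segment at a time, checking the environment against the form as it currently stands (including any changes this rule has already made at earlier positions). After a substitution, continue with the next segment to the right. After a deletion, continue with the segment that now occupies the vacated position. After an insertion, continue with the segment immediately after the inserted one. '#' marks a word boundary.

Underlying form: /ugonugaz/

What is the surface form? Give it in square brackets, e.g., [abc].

(1) Intervocalic Lenition: [ugonugaz] → [uhonuhaz]
(2) Degemination: no change — [uhonuhaz]
(3) Pre-h Lowering: [uhonuhaz] → [ohonohaz]
(4) Final Devoicing: [ohonohaz] → [ohonohas]

[ohonohas]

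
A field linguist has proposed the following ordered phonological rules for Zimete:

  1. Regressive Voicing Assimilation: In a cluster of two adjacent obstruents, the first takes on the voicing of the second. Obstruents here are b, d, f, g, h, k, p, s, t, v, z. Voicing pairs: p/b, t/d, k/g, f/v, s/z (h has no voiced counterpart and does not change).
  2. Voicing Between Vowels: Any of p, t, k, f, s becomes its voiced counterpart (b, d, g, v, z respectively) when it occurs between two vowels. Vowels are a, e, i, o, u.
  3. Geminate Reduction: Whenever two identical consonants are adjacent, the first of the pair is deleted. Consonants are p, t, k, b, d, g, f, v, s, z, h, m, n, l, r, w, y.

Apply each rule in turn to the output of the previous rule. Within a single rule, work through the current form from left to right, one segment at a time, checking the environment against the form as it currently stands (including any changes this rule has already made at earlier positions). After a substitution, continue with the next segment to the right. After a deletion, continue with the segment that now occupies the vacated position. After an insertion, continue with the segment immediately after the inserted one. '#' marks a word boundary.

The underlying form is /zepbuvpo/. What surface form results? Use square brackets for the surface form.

1 Regressive Voicing Assimilation: [zepbuvpo] → [zebbufpo]
2 Voicing Between Vowels: no change — [zebbufpo]
3 Geminate Reduction: [zebbufpo] → [zebufpo]

[zebufpo]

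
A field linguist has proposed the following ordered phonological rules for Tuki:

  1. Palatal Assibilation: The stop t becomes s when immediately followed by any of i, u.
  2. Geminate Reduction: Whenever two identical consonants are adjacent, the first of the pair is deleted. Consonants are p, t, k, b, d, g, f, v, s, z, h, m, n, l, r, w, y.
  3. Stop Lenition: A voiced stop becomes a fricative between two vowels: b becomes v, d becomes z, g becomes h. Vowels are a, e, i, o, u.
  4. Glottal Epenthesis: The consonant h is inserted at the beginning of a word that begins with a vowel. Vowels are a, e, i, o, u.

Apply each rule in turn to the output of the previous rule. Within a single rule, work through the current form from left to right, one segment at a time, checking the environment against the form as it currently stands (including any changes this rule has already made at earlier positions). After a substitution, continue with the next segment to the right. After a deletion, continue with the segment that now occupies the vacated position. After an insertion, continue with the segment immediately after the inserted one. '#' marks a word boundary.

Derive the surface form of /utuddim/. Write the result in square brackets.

1 Palatal Assibilation: [utuddim] → [usuddim]
2 Geminate Reduction: [usuddim] → [usudim]
3 Stop Lenition: [usudim] → [usuzim]
4 Glottal Epenthesis: [usuzim] → [husuzim]

[husuzim]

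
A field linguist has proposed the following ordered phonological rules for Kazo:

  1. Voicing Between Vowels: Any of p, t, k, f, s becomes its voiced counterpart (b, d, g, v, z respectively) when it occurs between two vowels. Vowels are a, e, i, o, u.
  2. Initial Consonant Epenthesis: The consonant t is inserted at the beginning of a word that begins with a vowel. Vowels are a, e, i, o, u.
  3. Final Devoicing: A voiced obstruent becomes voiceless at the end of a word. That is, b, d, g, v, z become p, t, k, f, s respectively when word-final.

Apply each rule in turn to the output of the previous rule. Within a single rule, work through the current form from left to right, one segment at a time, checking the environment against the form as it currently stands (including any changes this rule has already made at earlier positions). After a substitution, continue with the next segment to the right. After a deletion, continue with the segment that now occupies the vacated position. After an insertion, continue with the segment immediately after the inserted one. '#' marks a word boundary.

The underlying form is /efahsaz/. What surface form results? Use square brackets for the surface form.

1 Voicing Between Vowels: [efahsaz] → [evahsaz]
2 Initial Consonant Epenthesis: [evahsaz] → [tevahsaz]
3 Final Devoicing: [tevahsaz] → [tevahsas]

[tevahsas]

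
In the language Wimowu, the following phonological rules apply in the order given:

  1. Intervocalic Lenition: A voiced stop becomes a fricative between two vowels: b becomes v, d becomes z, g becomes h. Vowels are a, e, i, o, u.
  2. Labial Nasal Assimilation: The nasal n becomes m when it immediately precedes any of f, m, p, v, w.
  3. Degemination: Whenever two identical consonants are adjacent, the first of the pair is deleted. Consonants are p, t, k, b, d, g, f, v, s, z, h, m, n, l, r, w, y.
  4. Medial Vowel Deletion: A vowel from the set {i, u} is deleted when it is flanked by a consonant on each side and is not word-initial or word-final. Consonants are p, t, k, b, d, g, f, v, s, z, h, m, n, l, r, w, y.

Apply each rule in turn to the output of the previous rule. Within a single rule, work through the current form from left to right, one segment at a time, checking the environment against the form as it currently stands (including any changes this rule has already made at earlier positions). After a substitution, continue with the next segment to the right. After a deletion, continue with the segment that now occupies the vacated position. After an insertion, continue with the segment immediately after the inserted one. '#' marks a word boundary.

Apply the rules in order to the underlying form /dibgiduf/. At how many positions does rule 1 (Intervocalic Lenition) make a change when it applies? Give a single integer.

1

1 Intervocalic Lenition: [dibgiduf] → [dibgizuf]
2 Labial Nasal Assimilation: no change — [dibgizuf]
3 Degemination: no change — [dibgizuf]
4 Medial Vowel Deletion: [dibgizuf] → [dbgzf]
Rule 1 changed 1 position(s).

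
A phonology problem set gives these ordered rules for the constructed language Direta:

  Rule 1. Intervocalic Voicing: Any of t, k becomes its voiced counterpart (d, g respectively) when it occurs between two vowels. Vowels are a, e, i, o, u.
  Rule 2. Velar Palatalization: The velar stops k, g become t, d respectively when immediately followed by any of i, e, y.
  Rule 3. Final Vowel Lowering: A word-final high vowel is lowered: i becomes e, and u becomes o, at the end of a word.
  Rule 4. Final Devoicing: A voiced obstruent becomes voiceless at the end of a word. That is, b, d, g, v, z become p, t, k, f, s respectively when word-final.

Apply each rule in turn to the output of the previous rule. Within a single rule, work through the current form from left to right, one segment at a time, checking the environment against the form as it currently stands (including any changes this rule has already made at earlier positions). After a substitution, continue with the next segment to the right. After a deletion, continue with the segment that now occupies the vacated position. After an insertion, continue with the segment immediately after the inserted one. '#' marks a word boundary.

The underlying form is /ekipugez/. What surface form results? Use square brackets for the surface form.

[edipudes]

Rule 1 Intervocalic Voicing: [ekipugez] → [egipugez]
Rule 2 Velar Palatalization: [egipugez] → [edipudez]
Rule 3 Final Vowel Lowering: no change — [edipudez]
Rule 4 Final Devoicing: [edipudez] → [edipudes]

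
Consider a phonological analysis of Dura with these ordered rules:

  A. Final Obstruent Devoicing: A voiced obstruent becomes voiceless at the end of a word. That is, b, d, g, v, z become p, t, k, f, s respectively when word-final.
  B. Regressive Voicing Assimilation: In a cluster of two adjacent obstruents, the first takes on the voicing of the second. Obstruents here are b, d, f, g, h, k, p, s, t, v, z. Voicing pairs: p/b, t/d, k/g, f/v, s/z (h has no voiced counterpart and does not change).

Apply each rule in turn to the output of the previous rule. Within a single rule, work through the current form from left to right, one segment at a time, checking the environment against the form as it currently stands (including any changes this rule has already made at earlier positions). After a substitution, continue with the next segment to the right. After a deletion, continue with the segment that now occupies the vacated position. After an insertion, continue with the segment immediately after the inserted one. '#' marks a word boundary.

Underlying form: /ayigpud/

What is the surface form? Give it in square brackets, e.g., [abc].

[ayikput]

A Final Obstruent Devoicing: [ayigpud] → [ayigput]
B Regressive Voicing Assimilation: [ayigput] → [ayikput]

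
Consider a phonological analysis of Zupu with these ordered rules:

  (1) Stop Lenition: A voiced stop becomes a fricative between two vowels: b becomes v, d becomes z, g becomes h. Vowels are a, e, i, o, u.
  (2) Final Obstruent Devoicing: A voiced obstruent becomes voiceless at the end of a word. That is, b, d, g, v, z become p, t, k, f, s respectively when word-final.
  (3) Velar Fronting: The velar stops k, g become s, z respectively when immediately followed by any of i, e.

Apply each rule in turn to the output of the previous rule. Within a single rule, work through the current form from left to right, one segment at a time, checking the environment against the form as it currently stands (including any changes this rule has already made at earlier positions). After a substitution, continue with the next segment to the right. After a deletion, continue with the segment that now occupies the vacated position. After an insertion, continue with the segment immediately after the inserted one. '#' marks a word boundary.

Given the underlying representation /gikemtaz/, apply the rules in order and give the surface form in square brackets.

[zisemtas]

(1) Stop Lenition: no change — [gikemtaz]
(2) Final Obstruent Devoicing: [gikemtaz] → [gikemtas]
(3) Velar Fronting: [gikemtas] → [zisemtas]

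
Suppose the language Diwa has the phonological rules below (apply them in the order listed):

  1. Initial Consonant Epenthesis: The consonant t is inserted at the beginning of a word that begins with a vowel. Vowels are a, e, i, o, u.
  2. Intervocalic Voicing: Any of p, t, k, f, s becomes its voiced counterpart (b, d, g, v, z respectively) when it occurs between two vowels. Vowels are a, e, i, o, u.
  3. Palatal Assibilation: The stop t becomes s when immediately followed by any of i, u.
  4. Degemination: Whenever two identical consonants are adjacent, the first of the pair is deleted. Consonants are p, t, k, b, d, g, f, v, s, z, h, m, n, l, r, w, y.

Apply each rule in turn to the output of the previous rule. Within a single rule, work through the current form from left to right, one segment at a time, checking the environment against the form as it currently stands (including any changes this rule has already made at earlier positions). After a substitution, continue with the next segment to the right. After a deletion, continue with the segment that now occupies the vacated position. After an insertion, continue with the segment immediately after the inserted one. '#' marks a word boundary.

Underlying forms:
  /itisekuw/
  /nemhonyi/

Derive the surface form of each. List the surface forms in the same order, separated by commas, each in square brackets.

/itisekuw/:
  1 Initial Consonant Epenthesis: [itisekuw] → [titisekuw]
  2 Intervocalic Voicing: [titisekuw] → [tidizeguw]
  3 Palatal Assibilation: [tidizeguw] → [sidizeguw]
  4 Degemination: no change — [sidizeguw]
/nemhonyi/:
  1 Initial Consonant Epenthesis: no change — [nemhonyi]
  2 Intervocalic Voicing: no change — [nemhonyi]
  3 Palatal Assibilation: no change — [nemhonyi]
  4 Degemination: no change — [nemhonyi]

[sidizeguw], [nemhonyi]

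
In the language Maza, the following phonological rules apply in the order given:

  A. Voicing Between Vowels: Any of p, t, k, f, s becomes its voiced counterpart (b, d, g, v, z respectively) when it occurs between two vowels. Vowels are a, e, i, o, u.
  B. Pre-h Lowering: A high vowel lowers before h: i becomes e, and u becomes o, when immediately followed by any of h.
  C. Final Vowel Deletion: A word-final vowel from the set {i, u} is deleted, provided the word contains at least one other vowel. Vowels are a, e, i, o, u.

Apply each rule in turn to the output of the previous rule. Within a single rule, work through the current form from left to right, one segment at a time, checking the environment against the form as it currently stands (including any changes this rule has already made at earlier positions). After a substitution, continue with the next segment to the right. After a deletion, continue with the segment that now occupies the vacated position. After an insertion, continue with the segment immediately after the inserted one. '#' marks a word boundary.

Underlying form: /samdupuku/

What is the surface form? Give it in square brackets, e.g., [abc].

[samdubug]

A Voicing Between Vowels: [samdupuku] → [samdubugu]
B Pre-h Lowering: no change — [samdubugu]
C Final Vowel Deletion: [samdubugu] → [samdubug]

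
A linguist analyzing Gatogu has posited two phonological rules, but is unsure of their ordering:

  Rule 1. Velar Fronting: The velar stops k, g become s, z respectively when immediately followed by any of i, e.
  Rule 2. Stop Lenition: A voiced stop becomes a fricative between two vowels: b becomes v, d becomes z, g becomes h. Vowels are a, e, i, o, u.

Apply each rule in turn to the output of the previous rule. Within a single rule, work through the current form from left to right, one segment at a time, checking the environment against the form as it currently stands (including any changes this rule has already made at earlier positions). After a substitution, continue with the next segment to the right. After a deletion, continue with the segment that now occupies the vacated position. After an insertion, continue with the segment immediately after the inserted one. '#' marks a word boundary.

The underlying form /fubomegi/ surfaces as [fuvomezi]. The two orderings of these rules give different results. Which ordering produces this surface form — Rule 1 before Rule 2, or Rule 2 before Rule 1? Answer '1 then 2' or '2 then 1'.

1 then 2

Order 1 then 2:
  1 Velar Fronting: [fubomegi] → [fubomezi]
  2 Stop Lenition: [fubomezi] → [fuvomezi]
  result: [fuvomezi]
Order 2 then 1:
  2 Stop Lenition: [fubomegi] → [fuvomehi]
  1 Velar Fronting: no change — [fuvomehi]
  result: [fuvomehi]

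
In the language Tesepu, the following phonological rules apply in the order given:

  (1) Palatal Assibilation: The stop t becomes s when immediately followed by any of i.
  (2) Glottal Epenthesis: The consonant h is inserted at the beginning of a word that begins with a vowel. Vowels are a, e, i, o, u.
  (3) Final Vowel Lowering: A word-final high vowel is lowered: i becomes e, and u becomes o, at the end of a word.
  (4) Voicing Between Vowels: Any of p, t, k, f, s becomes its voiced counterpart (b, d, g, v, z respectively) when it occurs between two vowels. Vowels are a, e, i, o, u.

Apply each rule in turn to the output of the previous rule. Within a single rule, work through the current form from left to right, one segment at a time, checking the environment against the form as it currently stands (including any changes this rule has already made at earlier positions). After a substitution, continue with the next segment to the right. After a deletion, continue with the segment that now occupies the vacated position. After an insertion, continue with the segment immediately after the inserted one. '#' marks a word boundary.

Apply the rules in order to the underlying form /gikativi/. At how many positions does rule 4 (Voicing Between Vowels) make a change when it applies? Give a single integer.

(1) Palatal Assibilation: [gikativi] → [gikasivi]
(2) Glottal Epenthesis: no change — [gikasivi]
(3) Final Vowel Lowering: [gikasivi] → [gikasive]
(4) Voicing Between Vowels: [gikasive] → [gigazive]
Rule 4 changed 2 position(s).

2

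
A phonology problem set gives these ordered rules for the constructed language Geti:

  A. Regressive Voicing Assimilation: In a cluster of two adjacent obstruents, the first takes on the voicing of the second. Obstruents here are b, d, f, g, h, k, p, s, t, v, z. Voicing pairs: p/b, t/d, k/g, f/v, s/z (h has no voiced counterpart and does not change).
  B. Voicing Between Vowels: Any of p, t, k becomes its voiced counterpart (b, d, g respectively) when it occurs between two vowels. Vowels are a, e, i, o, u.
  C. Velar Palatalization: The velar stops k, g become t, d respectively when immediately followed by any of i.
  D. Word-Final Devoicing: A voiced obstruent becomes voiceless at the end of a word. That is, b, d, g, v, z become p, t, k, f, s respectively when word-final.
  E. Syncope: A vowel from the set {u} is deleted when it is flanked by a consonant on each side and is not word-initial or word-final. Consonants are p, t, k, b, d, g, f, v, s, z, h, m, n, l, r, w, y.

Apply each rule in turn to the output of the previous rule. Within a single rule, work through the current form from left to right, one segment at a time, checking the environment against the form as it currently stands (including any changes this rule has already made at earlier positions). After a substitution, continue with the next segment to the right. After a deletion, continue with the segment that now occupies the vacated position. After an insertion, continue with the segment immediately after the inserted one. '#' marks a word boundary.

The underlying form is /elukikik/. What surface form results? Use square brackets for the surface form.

A Regressive Voicing Assimilation: no change — [elukikik]
B Voicing Between Vowels: [elukikik] → [elugigik]
C Velar Palatalization: [elugigik] → [eludidik]
D Word-Final Devoicing: no change — [eludidik]
E Syncope: [eludidik] → [eldidik]

[eldidik]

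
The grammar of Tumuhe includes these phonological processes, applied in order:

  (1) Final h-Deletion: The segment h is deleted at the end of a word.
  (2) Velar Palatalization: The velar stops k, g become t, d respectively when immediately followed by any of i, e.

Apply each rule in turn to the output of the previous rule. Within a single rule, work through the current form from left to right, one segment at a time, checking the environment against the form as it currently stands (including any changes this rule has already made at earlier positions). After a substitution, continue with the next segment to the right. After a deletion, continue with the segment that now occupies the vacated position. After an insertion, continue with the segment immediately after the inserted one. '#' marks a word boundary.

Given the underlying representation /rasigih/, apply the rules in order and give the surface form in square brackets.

(1) Final h-Deletion: [rasigih] → [rasigi]
(2) Velar Palatalization: [rasigi] → [rasidi]

[rasidi]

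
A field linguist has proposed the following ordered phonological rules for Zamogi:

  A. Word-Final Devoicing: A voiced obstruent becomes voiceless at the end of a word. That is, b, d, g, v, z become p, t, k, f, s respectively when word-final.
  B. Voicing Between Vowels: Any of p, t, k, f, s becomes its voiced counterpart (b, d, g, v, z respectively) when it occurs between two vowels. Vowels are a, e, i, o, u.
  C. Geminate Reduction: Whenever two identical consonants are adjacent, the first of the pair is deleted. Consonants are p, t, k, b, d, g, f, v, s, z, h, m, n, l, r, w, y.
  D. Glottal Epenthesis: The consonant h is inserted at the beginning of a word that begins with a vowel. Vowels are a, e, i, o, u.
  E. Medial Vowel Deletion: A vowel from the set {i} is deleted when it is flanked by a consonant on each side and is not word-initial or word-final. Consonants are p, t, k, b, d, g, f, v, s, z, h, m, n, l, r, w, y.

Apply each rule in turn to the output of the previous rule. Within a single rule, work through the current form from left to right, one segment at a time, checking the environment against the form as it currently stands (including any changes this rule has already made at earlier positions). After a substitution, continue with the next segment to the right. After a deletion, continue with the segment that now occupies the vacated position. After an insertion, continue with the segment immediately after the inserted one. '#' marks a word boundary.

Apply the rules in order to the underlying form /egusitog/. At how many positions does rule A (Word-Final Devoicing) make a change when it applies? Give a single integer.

1

A Word-Final Devoicing: [egusitog] → [egusitok]
B Voicing Between Vowels: [egusitok] → [eguzidok]
C Geminate Reduction: no change — [eguzidok]
D Glottal Epenthesis: [eguzidok] → [heguzidok]
E Medial Vowel Deletion: [heguzidok] → [heguzdok]
Rule A changed 1 position(s).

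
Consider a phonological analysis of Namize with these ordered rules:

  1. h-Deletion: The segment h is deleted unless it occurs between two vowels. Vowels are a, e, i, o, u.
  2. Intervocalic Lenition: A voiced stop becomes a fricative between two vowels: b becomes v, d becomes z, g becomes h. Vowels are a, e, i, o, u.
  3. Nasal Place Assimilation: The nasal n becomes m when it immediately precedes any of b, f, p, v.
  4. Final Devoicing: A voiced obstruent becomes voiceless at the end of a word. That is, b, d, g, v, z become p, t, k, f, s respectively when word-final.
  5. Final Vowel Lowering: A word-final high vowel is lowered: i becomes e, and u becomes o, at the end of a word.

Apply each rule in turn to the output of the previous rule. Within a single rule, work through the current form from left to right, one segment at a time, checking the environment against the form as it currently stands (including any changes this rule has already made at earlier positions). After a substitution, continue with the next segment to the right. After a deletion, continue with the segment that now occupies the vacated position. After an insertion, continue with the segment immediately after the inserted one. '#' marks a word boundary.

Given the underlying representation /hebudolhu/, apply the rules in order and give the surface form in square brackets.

[evuzolo]

1 h-Deletion: [hebudolhu] → [ebudolu]
2 Intervocalic Lenition: [ebudolu] → [evuzolu]
3 Nasal Place Assimilation: no change — [evuzolu]
4 Final Devoicing: no change — [evuzolu]
5 Final Vowel Lowering: [evuzolu] → [evuzolo]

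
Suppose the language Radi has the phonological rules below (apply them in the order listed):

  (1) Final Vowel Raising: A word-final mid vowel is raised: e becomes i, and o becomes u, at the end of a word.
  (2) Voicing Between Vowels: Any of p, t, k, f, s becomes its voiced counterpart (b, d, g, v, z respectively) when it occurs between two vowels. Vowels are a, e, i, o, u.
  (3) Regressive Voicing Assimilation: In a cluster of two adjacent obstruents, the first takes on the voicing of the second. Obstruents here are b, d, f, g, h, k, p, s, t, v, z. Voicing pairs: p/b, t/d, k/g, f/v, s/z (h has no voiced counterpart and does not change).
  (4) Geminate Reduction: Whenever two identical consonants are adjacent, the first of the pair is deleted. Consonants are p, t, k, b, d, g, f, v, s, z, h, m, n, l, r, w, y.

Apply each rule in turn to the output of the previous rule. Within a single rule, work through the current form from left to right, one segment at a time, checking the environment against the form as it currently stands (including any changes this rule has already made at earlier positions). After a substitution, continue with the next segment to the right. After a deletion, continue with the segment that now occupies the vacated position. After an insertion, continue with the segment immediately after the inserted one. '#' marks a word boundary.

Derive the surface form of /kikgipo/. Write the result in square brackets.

[kigibu]

(1) Final Vowel Raising: [kikgipo] → [kikgipu]
(2) Voicing Between Vowels: [kikgipu] → [kikgibu]
(3) Regressive Voicing Assimilation: [kikgibu] → [kiggibu]
(4) Geminate Reduction: [kiggibu] → [kigibu]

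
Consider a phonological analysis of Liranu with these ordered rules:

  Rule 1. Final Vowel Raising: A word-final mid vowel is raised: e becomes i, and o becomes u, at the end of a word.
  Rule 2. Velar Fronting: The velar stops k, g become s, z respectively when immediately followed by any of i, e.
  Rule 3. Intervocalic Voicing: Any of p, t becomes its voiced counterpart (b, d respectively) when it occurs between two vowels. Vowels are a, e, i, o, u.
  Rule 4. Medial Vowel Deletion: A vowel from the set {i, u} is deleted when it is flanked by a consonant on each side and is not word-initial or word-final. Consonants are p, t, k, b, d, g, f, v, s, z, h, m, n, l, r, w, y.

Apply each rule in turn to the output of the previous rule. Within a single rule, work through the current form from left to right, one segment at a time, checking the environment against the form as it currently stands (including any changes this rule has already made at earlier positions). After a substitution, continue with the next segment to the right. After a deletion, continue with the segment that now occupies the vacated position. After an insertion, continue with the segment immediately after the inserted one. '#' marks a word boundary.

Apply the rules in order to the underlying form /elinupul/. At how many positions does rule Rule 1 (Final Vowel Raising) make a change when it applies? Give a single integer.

0

Rule 1 Final Vowel Raising: no change — [elinupul]
Rule 2 Velar Fronting: no change — [elinupul]
Rule 3 Intervocalic Voicing: [elinupul] → [elinubul]
Rule 4 Medial Vowel Deletion: [elinubul] → [elnbl]
Rule Rule 1 changed 0 position(s).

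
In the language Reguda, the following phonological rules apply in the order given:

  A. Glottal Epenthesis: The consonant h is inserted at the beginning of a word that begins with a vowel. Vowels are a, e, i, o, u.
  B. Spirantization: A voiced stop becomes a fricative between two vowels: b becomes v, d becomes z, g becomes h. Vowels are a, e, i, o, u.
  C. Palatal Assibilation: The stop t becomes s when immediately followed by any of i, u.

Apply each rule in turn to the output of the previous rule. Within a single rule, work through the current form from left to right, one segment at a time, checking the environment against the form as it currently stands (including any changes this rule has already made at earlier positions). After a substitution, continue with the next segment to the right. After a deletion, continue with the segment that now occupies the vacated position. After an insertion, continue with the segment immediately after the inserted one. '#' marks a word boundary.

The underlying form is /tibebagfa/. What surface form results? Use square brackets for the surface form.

[sivevagfa]

A Glottal Epenthesis: no change — [tibebagfa]
B Spirantization: [tibebagfa] → [tivevagfa]
C Palatal Assibilation: [tivevagfa] → [sivevagfa]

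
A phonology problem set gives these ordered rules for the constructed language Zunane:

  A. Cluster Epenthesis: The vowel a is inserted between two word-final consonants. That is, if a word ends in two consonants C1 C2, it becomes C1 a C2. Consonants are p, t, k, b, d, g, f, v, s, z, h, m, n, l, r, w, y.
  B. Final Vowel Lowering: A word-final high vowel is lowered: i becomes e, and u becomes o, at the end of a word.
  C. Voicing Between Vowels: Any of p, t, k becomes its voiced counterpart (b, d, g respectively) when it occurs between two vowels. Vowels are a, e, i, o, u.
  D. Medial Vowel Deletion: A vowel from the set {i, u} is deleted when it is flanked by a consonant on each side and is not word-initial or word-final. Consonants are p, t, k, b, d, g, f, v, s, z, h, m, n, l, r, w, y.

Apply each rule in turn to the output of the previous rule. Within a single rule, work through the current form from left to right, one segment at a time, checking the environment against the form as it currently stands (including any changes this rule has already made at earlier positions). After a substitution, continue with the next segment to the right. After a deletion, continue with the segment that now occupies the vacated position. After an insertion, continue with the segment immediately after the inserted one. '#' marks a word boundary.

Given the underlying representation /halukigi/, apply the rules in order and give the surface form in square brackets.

A Cluster Epenthesis: no change — [halukigi]
B Final Vowel Lowering: [halukigi] → [halukige]
C Voicing Between Vowels: [halukige] → [halugige]
D Medial Vowel Deletion: [halugige] → [halgge]

[halgge]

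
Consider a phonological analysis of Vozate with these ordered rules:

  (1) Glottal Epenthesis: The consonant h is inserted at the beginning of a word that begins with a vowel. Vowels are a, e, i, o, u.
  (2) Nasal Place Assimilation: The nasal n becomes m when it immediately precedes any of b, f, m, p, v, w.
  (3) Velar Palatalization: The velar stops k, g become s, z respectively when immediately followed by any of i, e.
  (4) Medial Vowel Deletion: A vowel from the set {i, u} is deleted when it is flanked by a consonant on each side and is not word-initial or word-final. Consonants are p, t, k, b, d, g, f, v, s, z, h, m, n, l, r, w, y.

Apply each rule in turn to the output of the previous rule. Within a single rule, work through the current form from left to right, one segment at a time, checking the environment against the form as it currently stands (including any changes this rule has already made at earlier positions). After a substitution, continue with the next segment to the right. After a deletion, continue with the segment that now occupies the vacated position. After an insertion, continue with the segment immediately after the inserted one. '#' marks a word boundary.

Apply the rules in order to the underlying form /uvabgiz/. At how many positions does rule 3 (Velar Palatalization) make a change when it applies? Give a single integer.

(1) Glottal Epenthesis: [uvabgiz] → [huvabgiz]
(2) Nasal Place Assimilation: no change — [huvabgiz]
(3) Velar Palatalization: [huvabgiz] → [huvabziz]
(4) Medial Vowel Deletion: [huvabziz] → [hvabzz]
Rule 3 changed 1 position(s).

1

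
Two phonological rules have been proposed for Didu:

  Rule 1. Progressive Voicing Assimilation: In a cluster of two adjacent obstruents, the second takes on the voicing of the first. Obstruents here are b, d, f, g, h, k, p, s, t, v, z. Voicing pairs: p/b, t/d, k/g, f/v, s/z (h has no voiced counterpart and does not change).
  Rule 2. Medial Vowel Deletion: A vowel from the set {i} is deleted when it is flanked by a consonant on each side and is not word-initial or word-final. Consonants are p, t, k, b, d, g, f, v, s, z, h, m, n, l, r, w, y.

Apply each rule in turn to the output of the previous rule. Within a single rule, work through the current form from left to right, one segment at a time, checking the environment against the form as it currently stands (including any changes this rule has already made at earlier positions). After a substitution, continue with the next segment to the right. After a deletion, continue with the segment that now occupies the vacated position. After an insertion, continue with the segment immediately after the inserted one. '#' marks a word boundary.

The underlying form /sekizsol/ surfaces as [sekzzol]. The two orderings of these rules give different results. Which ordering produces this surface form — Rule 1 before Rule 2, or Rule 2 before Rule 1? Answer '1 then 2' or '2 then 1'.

1 then 2

Order 1 then 2:
  1 Progressive Voicing Assimilation: [sekizsol] → [sekizzol]
  2 Medial Vowel Deletion: [sekizzol] → [sekzzol]
  result: [sekzzol]
Order 2 then 1:
  2 Medial Vowel Deletion: [sekizsol] → [sekzsol]
  1 Progressive Voicing Assimilation: [sekzsol] → [sekssol]
  result: [sekssol]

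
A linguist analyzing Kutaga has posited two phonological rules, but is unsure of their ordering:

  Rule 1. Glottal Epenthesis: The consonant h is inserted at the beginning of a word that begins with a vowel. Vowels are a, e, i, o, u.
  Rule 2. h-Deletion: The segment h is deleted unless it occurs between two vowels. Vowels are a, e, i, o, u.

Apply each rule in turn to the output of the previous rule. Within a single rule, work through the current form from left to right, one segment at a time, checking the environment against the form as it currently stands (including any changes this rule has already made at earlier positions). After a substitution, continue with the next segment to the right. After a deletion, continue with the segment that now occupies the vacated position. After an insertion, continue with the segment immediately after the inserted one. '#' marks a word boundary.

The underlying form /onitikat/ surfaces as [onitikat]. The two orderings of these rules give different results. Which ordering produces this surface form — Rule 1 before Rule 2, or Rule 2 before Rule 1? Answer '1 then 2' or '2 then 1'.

1 then 2

Order 1 then 2:
  1 Glottal Epenthesis: [onitikat] → [honitikat]
  2 h-Deletion: [honitikat] → [onitikat]
  result: [onitikat]
Order 2 then 1:
  2 h-Deletion: no change — [onitikat]
  1 Glottal Epenthesis: [onitikat] → [honitikat]
  result: [honitikat]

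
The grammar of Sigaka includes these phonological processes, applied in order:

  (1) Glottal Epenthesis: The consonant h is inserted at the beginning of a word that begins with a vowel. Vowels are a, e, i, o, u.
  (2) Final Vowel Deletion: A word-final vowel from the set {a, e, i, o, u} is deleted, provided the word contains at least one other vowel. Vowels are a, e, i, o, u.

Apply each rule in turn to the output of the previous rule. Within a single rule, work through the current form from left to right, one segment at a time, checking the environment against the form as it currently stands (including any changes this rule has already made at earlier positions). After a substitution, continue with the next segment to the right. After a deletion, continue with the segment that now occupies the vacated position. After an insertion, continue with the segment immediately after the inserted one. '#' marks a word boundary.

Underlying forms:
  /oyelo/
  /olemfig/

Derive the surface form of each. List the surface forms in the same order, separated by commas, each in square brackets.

/oyelo/:
  (1) Glottal Epenthesis: [oyelo] → [hoyelo]
  (2) Final Vowel Deletion: [hoyelo] → [hoyel]
/olemfig/:
  (1) Glottal Epenthesis: [olemfig] → [holemfig]
  (2) Final Vowel Deletion: no change — [holemfig]

[hoyel], [holemfig]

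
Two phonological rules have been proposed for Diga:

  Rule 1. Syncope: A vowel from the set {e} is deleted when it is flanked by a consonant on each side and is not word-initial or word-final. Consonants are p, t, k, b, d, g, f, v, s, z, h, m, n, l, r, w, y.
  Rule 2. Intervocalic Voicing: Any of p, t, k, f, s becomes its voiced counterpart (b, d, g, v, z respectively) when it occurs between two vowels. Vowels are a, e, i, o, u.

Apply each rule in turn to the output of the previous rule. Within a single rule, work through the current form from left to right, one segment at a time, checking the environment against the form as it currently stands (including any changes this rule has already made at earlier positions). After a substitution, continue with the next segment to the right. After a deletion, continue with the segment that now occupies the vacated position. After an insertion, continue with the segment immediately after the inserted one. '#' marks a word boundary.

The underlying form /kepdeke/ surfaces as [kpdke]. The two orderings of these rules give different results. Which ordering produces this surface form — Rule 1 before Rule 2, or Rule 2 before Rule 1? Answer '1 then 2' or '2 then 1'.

1 then 2

Order 1 then 2:
  1 Syncope: [kepdeke] → [kpdke]
  2 Intervocalic Voicing: no change — [kpdke]
  result: [kpdke]
Order 2 then 1:
  2 Intervocalic Voicing: [kepdeke] → [kepdege]
  1 Syncope: [kepdege] → [kpdge]
  result: [kpdge]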